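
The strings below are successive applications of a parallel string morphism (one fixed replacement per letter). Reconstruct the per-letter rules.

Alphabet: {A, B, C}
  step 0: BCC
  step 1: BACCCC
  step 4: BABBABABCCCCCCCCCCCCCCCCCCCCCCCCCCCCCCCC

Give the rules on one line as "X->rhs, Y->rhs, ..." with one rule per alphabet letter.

  step 0 ⇒ step 1: BCC ⇒ BA·CC·CC
    B ↦ BA
    C ↦ CC
    A ↦ B  (constrained at step 1)

A->B, B->BA, C->CC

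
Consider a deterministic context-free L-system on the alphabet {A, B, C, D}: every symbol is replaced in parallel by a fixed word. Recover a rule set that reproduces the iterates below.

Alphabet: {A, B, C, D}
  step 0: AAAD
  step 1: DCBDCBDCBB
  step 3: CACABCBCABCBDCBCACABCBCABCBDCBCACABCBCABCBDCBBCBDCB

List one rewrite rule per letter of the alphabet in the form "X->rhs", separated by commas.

A->DCB, B->CA, C->BCB, D->B

  step 0 ⇒ step 1: AAAD ⇒ DCB·DCB·DCB·B
    A ↦ DCB
    D ↦ B
    B ↦ CA  (constrained at step 1)
    C ↦ BCB  (constrained at step 1)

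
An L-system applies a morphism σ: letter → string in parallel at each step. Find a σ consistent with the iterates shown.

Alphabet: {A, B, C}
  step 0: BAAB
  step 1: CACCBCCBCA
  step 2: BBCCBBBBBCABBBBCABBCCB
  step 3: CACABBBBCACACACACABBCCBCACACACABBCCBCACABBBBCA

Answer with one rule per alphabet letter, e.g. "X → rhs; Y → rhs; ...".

  step 2 ⇒ step 3: BBCCBBBBBCABBBBCABBCCB ⇒ CA·CA·BB·BB·CA·CA·CA·CA·CA·BB·CCB·CA·CA·CA·CA·BB·CCB·CA·CA·BB·BB·CA
    A ↦ CCB
    B ↦ CA
    C ↦ BB

A->CCB, B->CA, C->BB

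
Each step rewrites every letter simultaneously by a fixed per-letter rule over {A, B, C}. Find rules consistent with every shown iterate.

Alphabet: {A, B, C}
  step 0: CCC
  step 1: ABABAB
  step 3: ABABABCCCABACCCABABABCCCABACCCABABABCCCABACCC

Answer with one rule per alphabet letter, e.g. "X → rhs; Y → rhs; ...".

  step 0 ⇒ step 1: CCC ⇒ AB·AB·AB
    C ↦ AB
    A ↦ CCC  (constrained at step 1)
    B ↦ ABA  (constrained at step 1)

A->CCC, B->ABA, C->AB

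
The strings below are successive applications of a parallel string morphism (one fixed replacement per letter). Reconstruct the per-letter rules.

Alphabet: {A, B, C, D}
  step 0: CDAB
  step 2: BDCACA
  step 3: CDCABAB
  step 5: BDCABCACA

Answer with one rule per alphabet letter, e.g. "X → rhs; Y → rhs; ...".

  step 2 ⇒ step 3: BDCACA ⇒ C·DC·A·B·A·B
    A ↦ B
    B ↦ C
    C ↦ A
    D ↦ DC

A->B, B->C, C->A, D->DC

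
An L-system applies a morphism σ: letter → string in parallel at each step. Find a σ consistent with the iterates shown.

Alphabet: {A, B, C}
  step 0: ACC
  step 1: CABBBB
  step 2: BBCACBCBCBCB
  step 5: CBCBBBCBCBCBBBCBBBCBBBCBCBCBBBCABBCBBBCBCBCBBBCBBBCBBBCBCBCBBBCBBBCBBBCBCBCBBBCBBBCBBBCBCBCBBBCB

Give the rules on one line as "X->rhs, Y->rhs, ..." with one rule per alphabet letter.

  step 1 ⇒ step 2: CABBBB ⇒ BB·CA·CB·CB·CB·CB
    A ↦ CA
    B ↦ CB
    C ↦ BB

A->CA, B->CB, C->BB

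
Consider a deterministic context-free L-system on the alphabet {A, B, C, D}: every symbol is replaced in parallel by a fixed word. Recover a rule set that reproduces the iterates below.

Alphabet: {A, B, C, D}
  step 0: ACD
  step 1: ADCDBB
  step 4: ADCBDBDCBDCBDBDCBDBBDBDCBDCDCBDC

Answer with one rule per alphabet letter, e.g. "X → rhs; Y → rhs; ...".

A->ADC, B->DC, C->DB, D->B

  step 0 ⇒ step 1: ACD ⇒ ADC·DB·B
    A ↦ ADC
    C ↦ DB
    D ↦ B
    B ↦ DC  (constrained at step 1)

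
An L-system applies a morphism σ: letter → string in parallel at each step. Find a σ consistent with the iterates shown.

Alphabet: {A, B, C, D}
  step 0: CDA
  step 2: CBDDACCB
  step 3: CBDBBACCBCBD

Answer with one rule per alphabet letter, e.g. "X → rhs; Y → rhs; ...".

A->AC, B->D, C->CB, D->B

  step 2 ⇒ step 3: CBDDACCB ⇒ CB·D·B·B·AC·CB·CB·D
    A ↦ AC
    B ↦ D
    C ↦ CB
    D ↦ B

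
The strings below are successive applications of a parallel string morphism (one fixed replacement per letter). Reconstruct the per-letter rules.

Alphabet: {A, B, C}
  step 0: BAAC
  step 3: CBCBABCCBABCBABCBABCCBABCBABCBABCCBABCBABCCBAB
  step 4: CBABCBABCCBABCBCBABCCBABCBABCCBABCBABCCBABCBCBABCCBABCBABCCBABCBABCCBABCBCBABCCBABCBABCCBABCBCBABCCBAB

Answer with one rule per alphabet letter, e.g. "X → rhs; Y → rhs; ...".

  step 3 ⇒ step 4: CBCBABCCBABCBABCBABCCBABCBABCBABCCBABCBABCCBAB ⇒ CB·AB·CB·AB·CCB·AB·CB·CB·AB·CCB·AB·CB·AB·CCB·AB·CB·AB·CCB·AB·CB·CB·AB·CCB·AB·CB·AB·CCB·AB·CB·AB·CCB·AB·CB·CB·AB·CCB·AB·CB·AB·CCB·AB·CB·CB·AB·CCB·AB
    A ↦ CCB
    B ↦ AB
    C ↦ CB

A->CCB, B->AB, C->CB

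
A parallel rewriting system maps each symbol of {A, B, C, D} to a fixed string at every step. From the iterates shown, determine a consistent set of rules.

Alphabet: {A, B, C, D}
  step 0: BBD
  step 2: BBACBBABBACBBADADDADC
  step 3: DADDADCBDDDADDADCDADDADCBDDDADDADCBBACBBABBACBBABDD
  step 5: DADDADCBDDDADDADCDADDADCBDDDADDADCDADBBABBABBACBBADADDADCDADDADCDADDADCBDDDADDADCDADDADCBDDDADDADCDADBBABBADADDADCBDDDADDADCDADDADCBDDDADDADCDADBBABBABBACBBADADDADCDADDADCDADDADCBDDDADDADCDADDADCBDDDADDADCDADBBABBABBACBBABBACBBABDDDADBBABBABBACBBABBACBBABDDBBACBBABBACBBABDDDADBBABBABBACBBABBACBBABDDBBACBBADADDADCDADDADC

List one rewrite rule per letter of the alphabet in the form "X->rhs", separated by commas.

A->C, B->DAD, C->BDD, D->BBA

  step 2 ⇒ step 3: BBACBBABBACBBADADDADC ⇒ DAD·DAD·C·BDD·DAD·DAD·C·DAD·DAD·C·BDD·DAD·DAD·C·BBA·C·BBA·BBA·C·BBA·BDD
    A ↦ C
    B ↦ DAD
    C ↦ BDD
    D ↦ BBA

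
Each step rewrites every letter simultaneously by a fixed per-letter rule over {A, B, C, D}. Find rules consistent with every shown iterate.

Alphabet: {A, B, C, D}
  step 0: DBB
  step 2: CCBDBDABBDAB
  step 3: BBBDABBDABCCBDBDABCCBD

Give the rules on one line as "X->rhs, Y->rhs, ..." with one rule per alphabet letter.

A->CC, B->BD, C->B, D->AB

  step 2 ⇒ step 3: CCBDBDABBDAB ⇒ B·B·BD·AB·BD·AB·CC·BD·BD·AB·CC·BD
    A ↦ CC
    B ↦ BD
    C ↦ B
    D ↦ AB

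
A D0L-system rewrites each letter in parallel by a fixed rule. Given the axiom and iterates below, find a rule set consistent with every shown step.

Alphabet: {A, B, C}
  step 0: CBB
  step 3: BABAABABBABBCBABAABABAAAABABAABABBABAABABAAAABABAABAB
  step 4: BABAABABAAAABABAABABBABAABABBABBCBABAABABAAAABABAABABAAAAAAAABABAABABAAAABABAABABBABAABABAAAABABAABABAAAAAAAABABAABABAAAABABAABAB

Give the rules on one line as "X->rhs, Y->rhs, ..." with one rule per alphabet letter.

  step 3 ⇒ step 4: BABAABABBABBCBABAABABAAAABABAABABBABAABABAAAABABAABAB ⇒ BAB·AA·BAB·AA·AA·BAB·AA·BAB·BAB·AA·BAB·BAB·BC·BAB·AA·BAB·AA·AA·BAB·AA·BAB·AA·AA·AA·AA·BAB·AA·BAB·AA·AA·BAB·AA·BAB·BAB·AA·BAB·AA·AA·BAB·AA·BAB·AA·AA·AA·AA·BAB·AA·BAB·AA·AA·BAB·AA·BAB
    A ↦ AA
    B ↦ BAB
    C ↦ BC

A->AA, B->BAB, C->BC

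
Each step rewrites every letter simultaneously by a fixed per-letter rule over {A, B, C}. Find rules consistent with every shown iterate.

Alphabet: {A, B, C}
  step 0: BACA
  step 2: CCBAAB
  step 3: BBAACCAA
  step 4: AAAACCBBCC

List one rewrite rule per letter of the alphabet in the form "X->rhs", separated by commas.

  step 3 ⇒ step 4: BBAACCAA ⇒ AA·AA·C·C·B·B·C·C
    A ↦ C
    B ↦ AA
    C ↦ B

A->C, B->AA, C->B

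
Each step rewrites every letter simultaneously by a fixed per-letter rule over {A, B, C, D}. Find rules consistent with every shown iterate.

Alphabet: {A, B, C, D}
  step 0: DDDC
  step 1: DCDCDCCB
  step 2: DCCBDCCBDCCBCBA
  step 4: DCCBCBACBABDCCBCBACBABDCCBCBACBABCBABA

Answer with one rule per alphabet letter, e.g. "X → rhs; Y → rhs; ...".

A->B, B->A, C->CB, D->DC

  step 1 ⇒ step 2: DCDCDCCB ⇒ DC·CB·DC·CB·DC·CB·CB·A
    B ↦ A
    C ↦ CB
    D ↦ DC
    A ↦ B  (constrained at step 2)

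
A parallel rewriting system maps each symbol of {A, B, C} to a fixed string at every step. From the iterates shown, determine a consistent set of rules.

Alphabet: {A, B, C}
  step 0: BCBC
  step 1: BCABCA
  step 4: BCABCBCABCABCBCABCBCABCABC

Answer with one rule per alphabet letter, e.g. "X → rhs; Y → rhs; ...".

A->BC, B->BC, C->A

  step 0 ⇒ step 1: BCBC ⇒ BC·A·BC·A
    B ↦ BC
    C ↦ A
    A ↦ BC  (constrained at step 1)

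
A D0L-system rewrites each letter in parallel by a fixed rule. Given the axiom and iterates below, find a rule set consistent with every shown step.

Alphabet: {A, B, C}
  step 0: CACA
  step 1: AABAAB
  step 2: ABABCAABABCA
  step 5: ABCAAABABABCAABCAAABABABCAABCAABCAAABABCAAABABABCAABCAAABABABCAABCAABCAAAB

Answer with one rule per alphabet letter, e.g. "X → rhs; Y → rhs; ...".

  step 1 ⇒ step 2: AABAAB ⇒ AB·AB·CA·AB·AB·CA
    A ↦ AB
    B ↦ CA
  step 0 ⇒ step 1: CACA ⇒ A·AB·A·AB
    C ↦ A

A->AB, B->CA, C->A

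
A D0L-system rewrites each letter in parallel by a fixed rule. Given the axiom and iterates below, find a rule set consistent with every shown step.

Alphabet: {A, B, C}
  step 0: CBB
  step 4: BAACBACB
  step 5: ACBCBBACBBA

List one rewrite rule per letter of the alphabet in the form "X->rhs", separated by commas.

A->CB, B->A, C->B

  step 4 ⇒ step 5: BAACBACB ⇒ A·CB·CB·B·A·CB·B·A
    A ↦ CB
    B ↦ A
    C ↦ B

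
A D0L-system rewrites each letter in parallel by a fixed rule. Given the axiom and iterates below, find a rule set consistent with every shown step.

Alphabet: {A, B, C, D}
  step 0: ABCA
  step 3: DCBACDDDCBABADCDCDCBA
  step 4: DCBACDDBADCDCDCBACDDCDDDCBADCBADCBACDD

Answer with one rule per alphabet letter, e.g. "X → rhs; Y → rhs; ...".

  step 3 ⇒ step 4: DCBACDDDCBABADCDCDCBA ⇒ DC·BA·CD·D·BA·DC·DC·DC·BA·CD·D·CD·D·DC·BA·DC·BA·DC·BA·CD·D
    A ↦ D
    B ↦ CD
    C ↦ BA
    D ↦ DC

A->D, B->CD, C->BA, D->DC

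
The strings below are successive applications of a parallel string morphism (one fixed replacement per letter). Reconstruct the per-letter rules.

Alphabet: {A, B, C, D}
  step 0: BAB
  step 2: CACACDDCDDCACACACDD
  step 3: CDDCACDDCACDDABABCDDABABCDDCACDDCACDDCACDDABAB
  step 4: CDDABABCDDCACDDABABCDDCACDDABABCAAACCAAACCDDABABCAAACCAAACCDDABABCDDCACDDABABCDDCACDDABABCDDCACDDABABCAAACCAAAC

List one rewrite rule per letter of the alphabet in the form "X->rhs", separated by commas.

A->CA, B->AAC, C->CDD, D->AB

  step 3 ⇒ step 4: CDDCACDDCACDDABABCDDABABCDDCACDDCACDDCACDDABAB ⇒ CDD·AB·AB·CDD·CA·CDD·AB·AB·CDD·CA·CDD·AB·AB·CA·AAC·CA·AAC·CDD·AB·AB·CA·AAC·CA·AAC·CDD·AB·AB·CDD·CA·CDD·AB·AB·CDD·CA·CDD·AB·AB·CDD·CA·CDD·AB·AB·CA·AAC·CA·AAC
    A ↦ CA
    B ↦ AAC
    C ↦ CDD
    D ↦ AB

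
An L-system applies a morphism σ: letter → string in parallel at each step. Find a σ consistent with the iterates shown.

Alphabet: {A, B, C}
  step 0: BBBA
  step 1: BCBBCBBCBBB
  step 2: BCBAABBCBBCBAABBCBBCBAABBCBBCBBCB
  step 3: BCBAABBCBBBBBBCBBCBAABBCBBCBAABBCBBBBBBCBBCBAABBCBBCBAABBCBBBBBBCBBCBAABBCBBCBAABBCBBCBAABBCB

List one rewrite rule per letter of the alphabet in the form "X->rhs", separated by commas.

A->BB, B->BCB, C->AAB

  step 2 ⇒ step 3: BCBAABBCBBCBAABBCBBCBAABBCBBCBBCB ⇒ BCB·AAB·BCB·BB·BB·BCB·BCB·AAB·BCB·BCB·AAB·BCB·BB·BB·BCB·BCB·AAB·BCB·BCB·AAB·BCB·BB·BB·BCB·BCB·AAB·BCB·BCB·AAB·BCB·BCB·AAB·BCB
    A ↦ BB
    B ↦ BCB
    C ↦ AAB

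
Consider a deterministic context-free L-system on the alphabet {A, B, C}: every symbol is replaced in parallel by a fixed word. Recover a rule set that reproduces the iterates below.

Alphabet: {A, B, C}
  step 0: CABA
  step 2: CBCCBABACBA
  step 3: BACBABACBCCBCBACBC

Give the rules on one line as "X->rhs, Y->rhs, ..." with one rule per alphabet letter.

A->BC, B->C, C->BA

  step 2 ⇒ step 3: CBCCBABACBA ⇒ BA·C·BA·BA·C·BC·C·BC·BA·C·BC
    A ↦ BC
    B ↦ C
    C ↦ BA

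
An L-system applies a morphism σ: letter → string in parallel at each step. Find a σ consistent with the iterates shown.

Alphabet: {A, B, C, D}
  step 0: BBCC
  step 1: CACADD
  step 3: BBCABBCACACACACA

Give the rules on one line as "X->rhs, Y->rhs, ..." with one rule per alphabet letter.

  step 0 ⇒ step 1: BBCC ⇒ CA·CA·D·D
    B ↦ CA
    C ↦ D
    A ↦ B  (constrained at step 1)
    D ↦ BB  (constrained at step 1)

A->B, B->CA, C->D, D->BB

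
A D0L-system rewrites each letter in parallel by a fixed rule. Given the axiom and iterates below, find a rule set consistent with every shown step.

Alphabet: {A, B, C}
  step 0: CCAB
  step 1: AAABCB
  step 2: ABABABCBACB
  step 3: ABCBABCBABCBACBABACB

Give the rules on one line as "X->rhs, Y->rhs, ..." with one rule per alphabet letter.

A->AB, B->CB, C->A

  step 2 ⇒ step 3: ABABABCBACB ⇒ AB·CB·AB·CB·AB·CB·A·CB·AB·A·CB
    A ↦ AB
    B ↦ CB
    C ↦ A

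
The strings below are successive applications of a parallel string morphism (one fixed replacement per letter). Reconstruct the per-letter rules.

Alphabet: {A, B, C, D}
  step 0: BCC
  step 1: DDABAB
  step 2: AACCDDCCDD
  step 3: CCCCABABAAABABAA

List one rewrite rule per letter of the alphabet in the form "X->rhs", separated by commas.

  step 2 ⇒ step 3: AACCDDCCDD ⇒ CC·CC·AB·AB·A·A·AB·AB·A·A
    A ↦ CC
    C ↦ AB
    D ↦ A
  step 0 ⇒ step 1: BCC ⇒ DD·AB·AB
    B ↦ DD

A->CC, B->DD, C->AB, D->A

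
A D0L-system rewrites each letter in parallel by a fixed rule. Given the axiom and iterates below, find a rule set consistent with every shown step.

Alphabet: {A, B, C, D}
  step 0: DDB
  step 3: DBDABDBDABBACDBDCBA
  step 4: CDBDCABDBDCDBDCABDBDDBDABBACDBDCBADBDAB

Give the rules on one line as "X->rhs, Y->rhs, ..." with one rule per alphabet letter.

A->AB, B->DBD, C->BA, D->C

  step 3 ⇒ step 4: DBDABDBDABBACDBDCBA ⇒ C·DBD·C·AB·DBD·C·DBD·C·AB·DBD·DBD·AB·BA·C·DBD·C·BA·DBD·AB
    A ↦ AB
    B ↦ DBD
    C ↦ BA
    D ↦ C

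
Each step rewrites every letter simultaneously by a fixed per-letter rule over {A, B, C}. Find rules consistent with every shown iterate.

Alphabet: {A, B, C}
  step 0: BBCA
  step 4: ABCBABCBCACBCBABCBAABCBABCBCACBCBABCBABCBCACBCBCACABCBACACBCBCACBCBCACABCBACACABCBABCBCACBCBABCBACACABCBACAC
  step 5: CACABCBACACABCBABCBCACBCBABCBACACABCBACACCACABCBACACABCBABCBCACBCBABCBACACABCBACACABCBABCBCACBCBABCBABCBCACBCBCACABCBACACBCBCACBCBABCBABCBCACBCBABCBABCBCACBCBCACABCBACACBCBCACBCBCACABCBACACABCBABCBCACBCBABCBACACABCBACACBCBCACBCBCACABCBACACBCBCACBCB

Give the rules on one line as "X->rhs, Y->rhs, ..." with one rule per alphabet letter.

  step 4 ⇒ step 5: ABCBABCBCACBCBABCBAABCBABCBCACBCBABCBABCBCACBCBCACABCBACACBCBCACBCBCACABCBACACABCBABCBCACBCBABCBACACABCBACAC ⇒ CAC·A·BCB·A·CAC·A·BCB·A·BCB·CAC·BCB·A·BCB·A·CAC·A·BCB·A·CAC·CAC·A·BCB·A·CAC·A·BCB·A·BCB·CAC·BCB·A·BCB·A·CAC·A·BCB·A·CAC·A·BCB·A·BCB·CAC·BCB·A·BCB·A·BCB·CAC·BCB·CAC·A·BCB·A·CAC·BCB·CAC·BCB·A·BCB·A·BCB·CAC·BCB·A·BCB·A·BCB·CAC·BCB·CAC·A·BCB·A·CAC·BCB·CAC·BCB·CAC·A·BCB·A·CAC·A·BCB·A·BCB·CAC·BCB·A·BCB·A·CAC·A·BCB·A·CAC·BCB·CAC·BCB·CAC·A·BCB·A·CAC·BCB·CAC·BCB
    A ↦ CAC
    B ↦ A
    C ↦ BCB

A->CAC, B->A, C->BCB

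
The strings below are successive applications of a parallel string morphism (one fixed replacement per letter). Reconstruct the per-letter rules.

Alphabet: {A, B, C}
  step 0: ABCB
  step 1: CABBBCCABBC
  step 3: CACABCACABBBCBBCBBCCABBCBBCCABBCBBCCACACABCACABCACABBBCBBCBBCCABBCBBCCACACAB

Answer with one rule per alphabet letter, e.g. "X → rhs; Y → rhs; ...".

  step 0 ⇒ step 1: ABCB ⇒ CAB·BBC·CA·BBC
    A ↦ CAB
    B ↦ BBC
    C ↦ CA

A->CAB, B->BBC, C->CA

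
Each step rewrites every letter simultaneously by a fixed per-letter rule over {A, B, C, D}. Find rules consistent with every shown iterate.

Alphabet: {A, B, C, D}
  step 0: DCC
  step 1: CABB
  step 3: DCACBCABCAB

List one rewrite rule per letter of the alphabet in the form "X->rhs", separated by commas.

A->AC, B->DC, C->B, D->CA

  step 0 ⇒ step 1: DCC ⇒ CA·B·B
    C ↦ B
    D ↦ CA
    A ↦ AC  (constrained at step 1)
    B ↦ DC  (constrained at step 1)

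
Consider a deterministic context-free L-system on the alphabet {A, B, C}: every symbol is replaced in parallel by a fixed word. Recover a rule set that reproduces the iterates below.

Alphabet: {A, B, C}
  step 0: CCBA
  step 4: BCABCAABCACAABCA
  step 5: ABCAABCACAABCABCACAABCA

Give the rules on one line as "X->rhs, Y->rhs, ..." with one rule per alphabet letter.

A->CA, B->A, C->B

  step 4 ⇒ step 5: BCABCAABCACAABCA ⇒ A·B·CA·A·B·CA·CA·A·B·CA·B·CA·CA·A·B·CA
    A ↦ CA
    B ↦ A
    C ↦ B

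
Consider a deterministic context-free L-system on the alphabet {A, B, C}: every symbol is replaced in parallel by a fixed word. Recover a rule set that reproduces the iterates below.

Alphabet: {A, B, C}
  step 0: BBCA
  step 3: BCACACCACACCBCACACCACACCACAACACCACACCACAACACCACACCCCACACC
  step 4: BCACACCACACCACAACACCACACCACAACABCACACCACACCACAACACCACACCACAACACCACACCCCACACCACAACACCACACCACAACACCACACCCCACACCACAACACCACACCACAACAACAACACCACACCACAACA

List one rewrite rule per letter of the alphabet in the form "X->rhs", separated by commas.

  step 3 ⇒ step 4: BCACACCACACCBCACACCACACCACAACACCACACCACAACACCACACCCCACACC ⇒ BC·ACA·CC·ACA·CC·ACA·ACA·CC·ACA·CC·ACA·ACA·BC·ACA·CC·ACA·CC·ACA·ACA·CC·ACA·CC·ACA·ACA·CC·ACA·CC·CC·ACA·CC·ACA·ACA·CC·ACA·CC·ACA·ACA·CC·ACA·CC·CC·ACA·CC·ACA·ACA·CC·ACA·CC·ACA·ACA·ACA·ACA·CC·ACA·CC·ACA·ACA
    A ↦ CC
    B ↦ BC
    C ↦ ACA

A->CC, B->BC, C->ACA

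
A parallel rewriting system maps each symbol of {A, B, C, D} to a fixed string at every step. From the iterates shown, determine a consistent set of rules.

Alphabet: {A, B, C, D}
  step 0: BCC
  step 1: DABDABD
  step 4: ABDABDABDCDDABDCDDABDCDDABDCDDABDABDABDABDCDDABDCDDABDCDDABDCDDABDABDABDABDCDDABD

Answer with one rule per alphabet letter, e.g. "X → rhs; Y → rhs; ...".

A->CD, B->D, C->ABD, D->ABD

  step 0 ⇒ step 1: BCC ⇒ D·ABD·ABD
    B ↦ D
    C ↦ ABD
    A ↦ CD  (constrained at step 1)
    D ↦ ABD  (constrained at step 1)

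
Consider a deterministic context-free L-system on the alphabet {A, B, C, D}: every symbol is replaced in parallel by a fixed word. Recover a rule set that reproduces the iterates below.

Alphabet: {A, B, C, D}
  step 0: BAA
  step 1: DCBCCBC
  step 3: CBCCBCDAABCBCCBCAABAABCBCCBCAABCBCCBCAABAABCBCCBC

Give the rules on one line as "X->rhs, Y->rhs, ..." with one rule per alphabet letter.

A->CBC, B->D, C->DAA, D->AAB

  step 0 ⇒ step 1: BAA ⇒ D·CBC·CBC
    A ↦ CBC
    B ↦ D
    C ↦ DAA  (constrained at step 1)
    D ↦ AAB  (constrained at step 1)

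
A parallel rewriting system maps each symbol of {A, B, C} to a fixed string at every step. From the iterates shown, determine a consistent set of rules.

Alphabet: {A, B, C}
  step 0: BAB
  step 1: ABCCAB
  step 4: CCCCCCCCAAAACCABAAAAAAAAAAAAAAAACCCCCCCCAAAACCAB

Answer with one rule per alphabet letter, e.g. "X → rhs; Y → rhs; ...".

  step 0 ⇒ step 1: BAB ⇒ AB·CC·AB
    A ↦ CC
    B ↦ AB
    C ↦ AA  (constrained at step 1)

A->CC, B->AB, C->AA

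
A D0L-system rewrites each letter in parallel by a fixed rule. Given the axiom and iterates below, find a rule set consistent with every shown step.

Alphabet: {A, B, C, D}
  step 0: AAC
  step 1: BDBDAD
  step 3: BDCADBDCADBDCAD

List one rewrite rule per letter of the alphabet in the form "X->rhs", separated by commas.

A->BD, B->BD, C->AD, D->C

  step 0 ⇒ step 1: AAC ⇒ BD·BD·AD
    A ↦ BD
    C ↦ AD
    B ↦ BD  (constrained at step 1)
    D ↦ C  (constrained at step 1)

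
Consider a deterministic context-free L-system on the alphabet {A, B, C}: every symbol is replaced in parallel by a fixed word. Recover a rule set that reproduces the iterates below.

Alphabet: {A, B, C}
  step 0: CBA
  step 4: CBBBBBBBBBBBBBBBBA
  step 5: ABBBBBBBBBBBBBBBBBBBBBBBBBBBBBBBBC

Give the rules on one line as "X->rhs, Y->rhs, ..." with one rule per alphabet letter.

  step 4 ⇒ step 5: CBBBBBBBBBBBBBBBBA ⇒ A·BB·BB·BB·BB·BB·BB·BB·BB·BB·BB·BB·BB·BB·BB·BB·BB·C
    A ↦ C
    B ↦ BB
    C ↦ A

A->C, B->BB, C->A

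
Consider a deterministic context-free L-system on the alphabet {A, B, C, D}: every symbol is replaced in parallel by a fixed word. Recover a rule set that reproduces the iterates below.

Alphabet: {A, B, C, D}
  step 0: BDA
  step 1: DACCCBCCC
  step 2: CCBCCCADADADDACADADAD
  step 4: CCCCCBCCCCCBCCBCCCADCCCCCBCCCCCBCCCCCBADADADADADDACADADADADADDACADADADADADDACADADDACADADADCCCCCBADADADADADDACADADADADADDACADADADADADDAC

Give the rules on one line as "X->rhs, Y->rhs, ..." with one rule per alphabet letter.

  step 1 ⇒ step 2: DACCCBCCC ⇒ CCB·CCC·AD·AD·AD·DAC·AD·AD·AD
    A ↦ CCC
    B ↦ DAC
    C ↦ AD
    D ↦ CCB

A->CCC, B->DAC, C->AD, D->CCB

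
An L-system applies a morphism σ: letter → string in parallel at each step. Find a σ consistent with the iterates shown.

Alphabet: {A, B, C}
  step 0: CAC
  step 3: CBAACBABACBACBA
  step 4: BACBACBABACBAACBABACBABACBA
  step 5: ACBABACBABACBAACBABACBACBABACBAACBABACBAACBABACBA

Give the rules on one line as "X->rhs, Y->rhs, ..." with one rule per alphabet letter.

  step 4 ⇒ step 5: BACBACBABACBAACBABACBABACBA ⇒ A·CBA·B·A·CBA·B·A·CBA·A·CBA·B·A·CBA·CBA·B·A·CBA·A·CBA·B·A·CBA·A·CBA·B·A·CBA
    A ↦ CBA
    B ↦ A
    C ↦ B

A->CBA, B->A, C->B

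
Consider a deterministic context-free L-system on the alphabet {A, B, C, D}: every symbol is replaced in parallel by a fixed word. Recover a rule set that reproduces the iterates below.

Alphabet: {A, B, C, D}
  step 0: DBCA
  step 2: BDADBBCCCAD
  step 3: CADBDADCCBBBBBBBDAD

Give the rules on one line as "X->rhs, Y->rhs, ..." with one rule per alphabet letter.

A->BD, B->C, C->BB, D->AD

  step 2 ⇒ step 3: BDADBBCCCAD ⇒ C·AD·BD·AD·C·C·BB·BB·BB·BD·AD
    A ↦ BD
    B ↦ C
    C ↦ BB
    D ↦ AD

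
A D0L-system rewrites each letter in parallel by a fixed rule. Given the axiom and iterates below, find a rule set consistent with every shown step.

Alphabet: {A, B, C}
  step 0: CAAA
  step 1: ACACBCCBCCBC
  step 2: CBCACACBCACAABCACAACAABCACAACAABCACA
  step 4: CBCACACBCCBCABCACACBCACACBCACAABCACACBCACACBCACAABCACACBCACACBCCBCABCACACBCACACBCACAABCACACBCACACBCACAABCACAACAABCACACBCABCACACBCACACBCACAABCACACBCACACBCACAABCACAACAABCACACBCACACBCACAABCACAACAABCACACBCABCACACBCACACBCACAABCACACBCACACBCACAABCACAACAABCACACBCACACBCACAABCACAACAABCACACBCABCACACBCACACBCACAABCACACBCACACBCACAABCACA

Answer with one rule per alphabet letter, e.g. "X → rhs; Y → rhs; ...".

  step 1 ⇒ step 2: ACACBCCBCCBC ⇒ CBC·ACA·CBC·ACA·ABC·ACA·ACA·ABC·ACA·ACA·ABC·ACA
    A ↦ CBC
    B ↦ ABC
    C ↦ ACA

A->CBC, B->ABC, C->ACA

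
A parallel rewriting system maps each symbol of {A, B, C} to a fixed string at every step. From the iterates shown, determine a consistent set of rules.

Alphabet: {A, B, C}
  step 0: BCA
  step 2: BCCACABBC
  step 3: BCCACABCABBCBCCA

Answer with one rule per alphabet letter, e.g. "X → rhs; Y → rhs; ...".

  step 2 ⇒ step 3: BCCACABBC ⇒ BC·CA·CA·B·CA·B·BC·BC·CA
    A ↦ B
    B ↦ BC
    C ↦ CA

A->B, B->BC, C->CA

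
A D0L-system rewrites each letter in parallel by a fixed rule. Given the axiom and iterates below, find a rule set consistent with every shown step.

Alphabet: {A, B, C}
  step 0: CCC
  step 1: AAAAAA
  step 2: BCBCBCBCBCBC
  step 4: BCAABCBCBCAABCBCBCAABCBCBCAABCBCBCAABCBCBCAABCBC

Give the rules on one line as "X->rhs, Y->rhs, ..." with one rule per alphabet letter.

  step 1 ⇒ step 2: AAAAAA ⇒ BC·BC·BC·BC·BC·BC
    A ↦ BC
    B ↦ BC  (constrained at step 2)
  step 0 ⇒ step 1: CCC ⇒ AA·AA·AA
    C ↦ AA

A->BC, B->BC, C->AA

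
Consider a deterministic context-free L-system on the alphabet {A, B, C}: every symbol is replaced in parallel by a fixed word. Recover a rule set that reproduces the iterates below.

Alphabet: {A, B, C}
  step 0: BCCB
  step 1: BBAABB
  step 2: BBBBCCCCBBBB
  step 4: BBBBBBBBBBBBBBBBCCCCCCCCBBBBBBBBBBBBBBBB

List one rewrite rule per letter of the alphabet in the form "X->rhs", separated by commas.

A->CC, B->BB, C->A

  step 1 ⇒ step 2: BBAABB ⇒ BB·BB·CC·CC·BB·BB
    A ↦ CC
    B ↦ BB
  step 0 ⇒ step 1: BCCB ⇒ BB·A·A·BB
    C ↦ A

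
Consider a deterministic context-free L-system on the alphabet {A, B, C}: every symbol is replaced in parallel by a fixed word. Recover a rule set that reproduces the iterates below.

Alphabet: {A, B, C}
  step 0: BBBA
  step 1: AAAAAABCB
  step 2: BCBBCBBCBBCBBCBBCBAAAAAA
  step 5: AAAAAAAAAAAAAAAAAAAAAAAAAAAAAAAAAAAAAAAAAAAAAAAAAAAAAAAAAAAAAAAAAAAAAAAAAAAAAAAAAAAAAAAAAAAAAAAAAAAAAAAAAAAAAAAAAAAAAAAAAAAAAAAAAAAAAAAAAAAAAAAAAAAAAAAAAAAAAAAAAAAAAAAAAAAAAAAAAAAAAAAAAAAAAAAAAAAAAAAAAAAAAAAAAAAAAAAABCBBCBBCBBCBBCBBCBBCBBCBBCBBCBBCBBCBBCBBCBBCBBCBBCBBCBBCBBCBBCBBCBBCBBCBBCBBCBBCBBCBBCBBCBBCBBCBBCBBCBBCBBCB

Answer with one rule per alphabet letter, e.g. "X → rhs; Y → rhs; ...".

A->BCB, B->AA, C->AA

  step 1 ⇒ step 2: AAAAAABCB ⇒ BCB·BCB·BCB·BCB·BCB·BCB·AA·AA·AA
    A ↦ BCB
    B ↦ AA
    C ↦ AA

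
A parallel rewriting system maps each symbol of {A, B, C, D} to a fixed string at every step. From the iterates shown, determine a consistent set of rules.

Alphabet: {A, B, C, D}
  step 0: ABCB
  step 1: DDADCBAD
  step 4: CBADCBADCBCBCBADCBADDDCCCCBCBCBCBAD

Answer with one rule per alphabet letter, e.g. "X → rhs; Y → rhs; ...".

  step 0 ⇒ step 1: ABCB ⇒ DD·AD·CB·AD
    A ↦ DD
    B ↦ AD
    C ↦ CB
    D ↦ C  (constrained at step 1)

A->DD, B->AD, C->CB, D->C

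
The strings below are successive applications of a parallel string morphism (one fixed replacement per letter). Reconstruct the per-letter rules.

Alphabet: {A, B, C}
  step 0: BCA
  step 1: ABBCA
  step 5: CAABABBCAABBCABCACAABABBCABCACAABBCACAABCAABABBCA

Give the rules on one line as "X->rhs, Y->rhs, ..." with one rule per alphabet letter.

A->CA, B->AB, C->B

  step 0 ⇒ step 1: BCA ⇒ AB·B·CA
    A ↦ CA
    B ↦ AB
    C ↦ B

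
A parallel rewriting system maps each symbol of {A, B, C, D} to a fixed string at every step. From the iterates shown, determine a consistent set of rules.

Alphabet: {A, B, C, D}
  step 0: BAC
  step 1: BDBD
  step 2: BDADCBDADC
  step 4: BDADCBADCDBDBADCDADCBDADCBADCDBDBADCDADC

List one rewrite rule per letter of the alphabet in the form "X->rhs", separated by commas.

A->B, B->BD, C->D, D->ADC

  step 1 ⇒ step 2: BDBD ⇒ BD·ADC·BD·ADC
    B ↦ BD
    D ↦ ADC
  step 0 ⇒ step 1: BAC ⇒ BD·B·D
    A ↦ B
  step 0 ⇒ step 1: BAC ⇒ BD·B·D
    C ↦ D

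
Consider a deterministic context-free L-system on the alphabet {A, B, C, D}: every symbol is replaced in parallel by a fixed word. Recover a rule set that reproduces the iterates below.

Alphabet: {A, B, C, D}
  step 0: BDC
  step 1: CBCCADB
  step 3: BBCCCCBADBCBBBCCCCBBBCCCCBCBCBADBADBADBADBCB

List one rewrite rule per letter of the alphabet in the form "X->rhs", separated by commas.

  step 0 ⇒ step 1: BDC ⇒ CB·CC·ADB
    B ↦ CB
    C ↦ ADB
    D ↦ CC
    A ↦ BBC  (constrained at step 1)

A->BBC, B->CB, C->ADB, D->CC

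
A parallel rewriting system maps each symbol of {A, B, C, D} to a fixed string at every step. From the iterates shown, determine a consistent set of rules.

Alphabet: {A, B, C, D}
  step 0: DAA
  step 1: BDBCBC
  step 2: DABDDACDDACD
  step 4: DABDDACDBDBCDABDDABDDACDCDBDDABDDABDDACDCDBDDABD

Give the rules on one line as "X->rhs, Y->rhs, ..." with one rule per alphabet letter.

A->BC, B->DA, C->CD, D->BD

  step 1 ⇒ step 2: BDBCBC ⇒ DA·BD·DA·CD·DA·CD
    B ↦ DA
    C ↦ CD
    D ↦ BD
  step 0 ⇒ step 1: DAA ⇒ BD·BC·BC
    A ↦ BC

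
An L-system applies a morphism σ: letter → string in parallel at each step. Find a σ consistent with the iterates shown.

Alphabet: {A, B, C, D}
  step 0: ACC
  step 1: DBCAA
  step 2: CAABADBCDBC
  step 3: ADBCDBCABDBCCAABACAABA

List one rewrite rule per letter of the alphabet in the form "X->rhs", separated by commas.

A->DBC, B->AB, C->A, D->CA

  step 2 ⇒ step 3: CAABADBCDBC ⇒ A·DBC·DBC·AB·DBC·CA·AB·A·CA·AB·A
    A ↦ DBC
    B ↦ AB
    C ↦ A
    D ↦ CA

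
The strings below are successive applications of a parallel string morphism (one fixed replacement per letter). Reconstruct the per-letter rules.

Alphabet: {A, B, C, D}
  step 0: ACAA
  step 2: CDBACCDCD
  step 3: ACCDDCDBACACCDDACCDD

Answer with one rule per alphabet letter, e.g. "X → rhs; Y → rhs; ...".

A->B, B->CD, C->AC, D->CDD

  step 2 ⇒ step 3: CDBACCDCD ⇒ AC·CDD·CD·B·AC·AC·CDD·AC·CDD
    A ↦ B
    B ↦ CD
    C ↦ AC
    D ↦ CDD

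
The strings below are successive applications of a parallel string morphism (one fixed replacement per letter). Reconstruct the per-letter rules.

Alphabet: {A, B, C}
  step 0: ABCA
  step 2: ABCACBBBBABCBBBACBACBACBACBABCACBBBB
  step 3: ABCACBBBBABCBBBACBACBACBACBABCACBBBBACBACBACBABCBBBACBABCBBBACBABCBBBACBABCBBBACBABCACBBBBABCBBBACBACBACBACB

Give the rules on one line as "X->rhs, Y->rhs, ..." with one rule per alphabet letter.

  step 2 ⇒ step 3: ABCACBBBBABCBBBACBACBACBACBABCACBBBB ⇒ ABC·ACB·BBB·ABC·BBB·ACB·ACB·ACB·ACB·ABC·ACB·BBB·ACB·ACB·ACB·ABC·BBB·ACB·ABC·BBB·ACB·ABC·BBB·ACB·ABC·BBB·ACB·ABC·ACB·BBB·ABC·BBB·ACB·ACB·ACB·ACB
    A ↦ ABC
    B ↦ ACB
    C ↦ BBB

A->ABC, B->ACB, C->BBB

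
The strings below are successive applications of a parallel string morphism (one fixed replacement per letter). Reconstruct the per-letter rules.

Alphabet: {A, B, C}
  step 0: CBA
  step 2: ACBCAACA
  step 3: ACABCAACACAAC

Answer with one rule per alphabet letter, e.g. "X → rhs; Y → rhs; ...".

A->AC, B->BC, C->A

  step 2 ⇒ step 3: ACBCAACA ⇒ AC·A·BC·A·AC·AC·A·AC
    A ↦ AC
    B ↦ BC
    C ↦ A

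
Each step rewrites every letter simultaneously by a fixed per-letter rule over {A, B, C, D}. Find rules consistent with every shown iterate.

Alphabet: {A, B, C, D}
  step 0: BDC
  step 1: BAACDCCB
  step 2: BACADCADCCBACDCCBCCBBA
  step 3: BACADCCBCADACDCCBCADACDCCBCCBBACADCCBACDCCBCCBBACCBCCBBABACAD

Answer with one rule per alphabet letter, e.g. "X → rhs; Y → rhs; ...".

A->CAD, B->BA, C->CCB, D->ACD

  step 2 ⇒ step 3: BACADCADCCBACDCCBCCBBA ⇒ BA·CAD·CCB·CAD·ACD·CCB·CAD·ACD·CCB·CCB·BA·CAD·CCB·ACD·CCB·CCB·BA·CCB·CCB·BA·BA·CAD
    A ↦ CAD
    B ↦ BA
    C ↦ CCB
    D ↦ ACD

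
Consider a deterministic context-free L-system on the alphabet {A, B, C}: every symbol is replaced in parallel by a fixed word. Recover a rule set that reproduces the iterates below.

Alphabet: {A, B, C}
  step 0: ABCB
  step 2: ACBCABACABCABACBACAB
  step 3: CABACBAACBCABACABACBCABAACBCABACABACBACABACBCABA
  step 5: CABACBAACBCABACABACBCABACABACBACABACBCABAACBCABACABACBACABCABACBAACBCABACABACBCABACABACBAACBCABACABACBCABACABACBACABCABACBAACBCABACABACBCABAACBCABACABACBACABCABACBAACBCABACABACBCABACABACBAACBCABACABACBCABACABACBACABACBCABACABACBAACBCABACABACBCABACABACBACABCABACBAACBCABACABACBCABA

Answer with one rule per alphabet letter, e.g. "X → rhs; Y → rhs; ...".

A->CAB, B->A, C->ACB

  step 2 ⇒ step 3: ACBCABACABCABACBACAB ⇒ CAB·ACB·A·ACB·CAB·A·CAB·ACB·CAB·A·ACB·CAB·A·CAB·ACB·A·CAB·ACB·CAB·A
    A ↦ CAB
    B ↦ A
    C ↦ ACB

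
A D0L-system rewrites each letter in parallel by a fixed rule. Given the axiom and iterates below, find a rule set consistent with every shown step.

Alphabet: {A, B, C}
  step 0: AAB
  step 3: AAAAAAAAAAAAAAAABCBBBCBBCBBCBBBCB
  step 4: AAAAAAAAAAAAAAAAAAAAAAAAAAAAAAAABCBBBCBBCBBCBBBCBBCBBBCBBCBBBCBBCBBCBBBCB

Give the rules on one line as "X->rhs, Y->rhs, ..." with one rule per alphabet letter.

A->AA, B->BCB, C->B

  step 3 ⇒ step 4: AAAAAAAAAAAAAAAABCBBBCBBCBBCBBBCB ⇒ AA·AA·AA·AA·AA·AA·AA·AA·AA·AA·AA·AA·AA·AA·AA·AA·BCB·B·BCB·BCB·BCB·B·BCB·BCB·B·BCB·BCB·B·BCB·BCB·BCB·B·BCB
    A ↦ AA
    B ↦ BCB
    C ↦ B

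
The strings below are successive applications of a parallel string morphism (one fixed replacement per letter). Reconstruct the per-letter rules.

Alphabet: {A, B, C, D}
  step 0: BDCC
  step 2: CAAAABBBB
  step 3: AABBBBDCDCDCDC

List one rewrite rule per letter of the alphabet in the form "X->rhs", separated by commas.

A->B, B->DC, C->AA, D->C

  step 2 ⇒ step 3: CAAAABBBB ⇒ AA·B·B·B·B·DC·DC·DC·DC
    A ↦ B
    B ↦ DC
    C ↦ AA
    D ↦ C  (constrained at step 0)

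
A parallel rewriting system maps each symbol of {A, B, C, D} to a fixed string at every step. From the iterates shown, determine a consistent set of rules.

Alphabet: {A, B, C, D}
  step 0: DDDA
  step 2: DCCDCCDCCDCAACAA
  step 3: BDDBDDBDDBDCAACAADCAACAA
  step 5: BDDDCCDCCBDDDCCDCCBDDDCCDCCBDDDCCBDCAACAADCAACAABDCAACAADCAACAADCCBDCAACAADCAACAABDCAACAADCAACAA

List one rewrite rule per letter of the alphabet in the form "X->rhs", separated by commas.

  step 2 ⇒ step 3: DCCDCCDCCDCAACAA ⇒ B·D·D·B·D·D·B·D·D·B·D·CAA·CAA·D·CAA·CAA
    A ↦ CAA
    C ↦ D
    D ↦ B
    B ↦ DCC  (constrained at step 3)

A->CAA, B->DCC, C->D, D->B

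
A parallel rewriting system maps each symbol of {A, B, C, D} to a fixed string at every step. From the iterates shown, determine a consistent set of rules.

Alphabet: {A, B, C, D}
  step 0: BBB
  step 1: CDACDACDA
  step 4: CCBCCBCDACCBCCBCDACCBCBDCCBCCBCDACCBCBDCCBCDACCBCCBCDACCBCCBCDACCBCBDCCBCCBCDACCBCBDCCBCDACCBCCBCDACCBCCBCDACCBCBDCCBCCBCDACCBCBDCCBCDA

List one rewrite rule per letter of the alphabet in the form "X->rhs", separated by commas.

A->D, B->CDA, C->CCB, D->CB

  step 0 ⇒ step 1: BBB ⇒ CDA·CDA·CDA
    B ↦ CDA
    A ↦ D  (constrained at step 1)
    C ↦ CCB  (constrained at step 1)
    D ↦ CB  (constrained at step 1)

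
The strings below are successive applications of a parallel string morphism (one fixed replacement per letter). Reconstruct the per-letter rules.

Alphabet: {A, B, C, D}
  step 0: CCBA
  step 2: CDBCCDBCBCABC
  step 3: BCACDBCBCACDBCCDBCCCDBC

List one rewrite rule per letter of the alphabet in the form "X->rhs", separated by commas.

  step 2 ⇒ step 3: CDBCCDBCBCABC ⇒ BC·A·CD·BC·BC·A·CD·BC·CD·BC·C·CD·BC
    A ↦ C
    B ↦ CD
    C ↦ BC
    D ↦ A

A->C, B->CD, C->BC, D->A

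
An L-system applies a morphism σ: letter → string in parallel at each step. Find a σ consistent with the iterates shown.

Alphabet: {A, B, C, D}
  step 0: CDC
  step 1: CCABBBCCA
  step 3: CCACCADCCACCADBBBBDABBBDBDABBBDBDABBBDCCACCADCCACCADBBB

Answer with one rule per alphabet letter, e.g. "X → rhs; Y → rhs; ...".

  step 0 ⇒ step 1: CDC ⇒ CCA·BBB·CCA
    C ↦ CCA
    D ↦ BBB
    A ↦ D  (constrained at step 1)
    B ↦ BDA  (constrained at step 1)

A->D, B->BDA, C->CCA, D->BBB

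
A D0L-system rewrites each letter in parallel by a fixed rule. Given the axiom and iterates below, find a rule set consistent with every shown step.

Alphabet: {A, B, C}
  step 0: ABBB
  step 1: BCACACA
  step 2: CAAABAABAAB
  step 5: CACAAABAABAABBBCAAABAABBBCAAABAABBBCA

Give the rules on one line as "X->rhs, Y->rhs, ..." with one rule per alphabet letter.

  step 1 ⇒ step 2: BCACACA ⇒ CA·AA·B·AA·B·AA·B
    A ↦ B
    B ↦ CA
    C ↦ AA

A->B, B->CA, C->AA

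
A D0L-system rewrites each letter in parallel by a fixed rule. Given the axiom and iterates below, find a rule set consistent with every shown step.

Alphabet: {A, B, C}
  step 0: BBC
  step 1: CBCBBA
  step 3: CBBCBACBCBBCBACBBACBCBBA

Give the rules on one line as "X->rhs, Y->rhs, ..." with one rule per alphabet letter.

A->BC, B->CB, C->BA

  step 0 ⇒ step 1: BBC ⇒ CB·CB·BA
    B ↦ CB
    C ↦ BA
    A ↦ BC  (constrained at step 1)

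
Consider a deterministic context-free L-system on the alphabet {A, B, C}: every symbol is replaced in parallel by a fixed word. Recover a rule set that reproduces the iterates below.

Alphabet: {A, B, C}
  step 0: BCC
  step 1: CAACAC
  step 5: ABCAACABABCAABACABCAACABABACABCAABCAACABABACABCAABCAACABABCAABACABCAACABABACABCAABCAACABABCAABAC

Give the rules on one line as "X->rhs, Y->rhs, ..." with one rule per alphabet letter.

A->AB, B->CA, C->AC

  step 0 ⇒ step 1: BCC ⇒ CA·AC·AC
    B ↦ CA
    C ↦ AC
    A ↦ AB  (constrained at step 1)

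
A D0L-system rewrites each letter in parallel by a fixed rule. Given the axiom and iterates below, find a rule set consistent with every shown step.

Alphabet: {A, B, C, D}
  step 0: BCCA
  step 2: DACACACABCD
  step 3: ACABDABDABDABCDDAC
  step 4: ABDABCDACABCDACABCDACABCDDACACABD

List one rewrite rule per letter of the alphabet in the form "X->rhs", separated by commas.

A->AB, B->CD, C->D, D->AC

  step 3 ⇒ step 4: ACABDABDABDABCDDAC ⇒ AB·D·AB·CD·AC·AB·CD·AC·AB·CD·AC·AB·CD·D·AC·AC·AB·D
    A ↦ AB
    B ↦ CD
    C ↦ D
    D ↦ AC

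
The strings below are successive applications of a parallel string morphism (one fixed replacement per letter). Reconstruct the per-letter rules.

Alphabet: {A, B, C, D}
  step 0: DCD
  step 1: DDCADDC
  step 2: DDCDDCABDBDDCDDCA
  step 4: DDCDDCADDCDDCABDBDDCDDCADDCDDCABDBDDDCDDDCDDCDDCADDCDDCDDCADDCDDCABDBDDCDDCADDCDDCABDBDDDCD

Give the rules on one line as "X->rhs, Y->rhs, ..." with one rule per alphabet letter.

  step 1 ⇒ step 2: DDCADDC ⇒ DDC·DDC·A·BDB·DDC·DDC·A
    A ↦ BDB
    C ↦ A
    D ↦ DDC
    B ↦ D  (constrained at step 2)

A->BDB, B->D, C->A, D->DDC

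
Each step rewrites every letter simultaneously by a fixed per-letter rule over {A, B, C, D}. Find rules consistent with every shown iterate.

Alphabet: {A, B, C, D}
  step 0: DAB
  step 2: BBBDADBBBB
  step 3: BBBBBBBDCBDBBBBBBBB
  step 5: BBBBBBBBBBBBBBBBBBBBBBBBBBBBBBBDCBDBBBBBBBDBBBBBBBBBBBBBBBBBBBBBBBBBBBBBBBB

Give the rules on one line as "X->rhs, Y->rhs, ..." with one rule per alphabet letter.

A->C, B->BB, C->AD, D->BD

  step 2 ⇒ step 3: BBBDADBBBB ⇒ BB·BB·BB·BD·C·BD·BB·BB·BB·BB
    A ↦ C
    B ↦ BB
    D ↦ BD
    C ↦ AD  (constrained at step 3)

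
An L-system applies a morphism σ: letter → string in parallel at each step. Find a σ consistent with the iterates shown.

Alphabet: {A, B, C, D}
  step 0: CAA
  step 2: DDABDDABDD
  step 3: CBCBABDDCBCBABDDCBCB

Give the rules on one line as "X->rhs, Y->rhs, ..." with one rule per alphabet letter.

A->AB, B->DD, C->B, D->CB

  step 2 ⇒ step 3: DDABDDABDD ⇒ CB·CB·AB·DD·CB·CB·AB·DD·CB·CB
    A ↦ AB
    B ↦ DD
    D ↦ CB
    C ↦ B  (constrained at step 0)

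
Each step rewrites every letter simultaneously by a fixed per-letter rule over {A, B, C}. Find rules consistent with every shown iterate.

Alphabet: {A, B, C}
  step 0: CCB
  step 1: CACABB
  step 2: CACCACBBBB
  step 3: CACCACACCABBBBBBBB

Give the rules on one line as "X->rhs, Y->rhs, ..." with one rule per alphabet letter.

A->C, B->BB, C->CA

  step 2 ⇒ step 3: CACCACBBBB ⇒ CA·C·CA·CA·C·CA·BB·BB·BB·BB
    A ↦ C
    B ↦ BB
    C ↦ CA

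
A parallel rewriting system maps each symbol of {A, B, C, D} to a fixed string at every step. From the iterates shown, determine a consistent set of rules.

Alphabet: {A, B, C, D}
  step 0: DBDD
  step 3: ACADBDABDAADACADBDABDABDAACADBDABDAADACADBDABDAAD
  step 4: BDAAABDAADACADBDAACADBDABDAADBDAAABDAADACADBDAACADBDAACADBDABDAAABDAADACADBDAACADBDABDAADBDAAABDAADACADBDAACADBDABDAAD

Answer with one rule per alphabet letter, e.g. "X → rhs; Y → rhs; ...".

A->BDA, B->AC, C->AA, D->AD

  step 3 ⇒ step 4: ACADBDABDAADACADBDABDABDAACADBDABDAADACADBDABDAAD ⇒ BDA·AA·BDA·AD·AC·AD·BDA·AC·AD·BDA·BDA·AD·BDA·AA·BDA·AD·AC·AD·BDA·AC·AD·BDA·AC·AD·BDA·BDA·AA·BDA·AD·AC·AD·BDA·AC·AD·BDA·BDA·AD·BDA·AA·BDA·AD·AC·AD·BDA·AC·AD·BDA·BDA·AD
    A ↦ BDA
    B ↦ AC
    C ↦ AA
    D ↦ AD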